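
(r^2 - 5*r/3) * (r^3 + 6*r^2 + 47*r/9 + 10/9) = r^5 + 13*r^4/3 - 43*r^3/9 - 205*r^2/27 - 50*r/27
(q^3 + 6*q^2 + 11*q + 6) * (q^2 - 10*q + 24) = q^5 - 4*q^4 - 25*q^3 + 40*q^2 + 204*q + 144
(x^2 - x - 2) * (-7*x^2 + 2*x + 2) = -7*x^4 + 9*x^3 + 14*x^2 - 6*x - 4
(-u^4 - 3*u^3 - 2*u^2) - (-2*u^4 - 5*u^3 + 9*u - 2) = u^4 + 2*u^3 - 2*u^2 - 9*u + 2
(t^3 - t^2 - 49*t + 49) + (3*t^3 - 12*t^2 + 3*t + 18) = 4*t^3 - 13*t^2 - 46*t + 67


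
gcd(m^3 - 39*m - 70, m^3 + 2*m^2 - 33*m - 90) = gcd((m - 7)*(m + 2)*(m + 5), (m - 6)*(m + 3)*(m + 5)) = m + 5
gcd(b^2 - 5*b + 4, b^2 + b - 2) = b - 1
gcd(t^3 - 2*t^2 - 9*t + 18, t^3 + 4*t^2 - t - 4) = 1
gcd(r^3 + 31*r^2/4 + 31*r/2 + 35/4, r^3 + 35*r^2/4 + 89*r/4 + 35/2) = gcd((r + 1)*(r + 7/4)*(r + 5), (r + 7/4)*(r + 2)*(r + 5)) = r^2 + 27*r/4 + 35/4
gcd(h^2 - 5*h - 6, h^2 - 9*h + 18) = h - 6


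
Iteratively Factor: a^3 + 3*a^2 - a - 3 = (a - 1)*(a^2 + 4*a + 3) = (a - 1)*(a + 1)*(a + 3)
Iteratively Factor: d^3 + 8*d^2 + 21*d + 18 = (d + 3)*(d^2 + 5*d + 6) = (d + 3)^2*(d + 2)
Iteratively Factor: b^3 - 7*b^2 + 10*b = (b - 2)*(b^2 - 5*b) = (b - 5)*(b - 2)*(b)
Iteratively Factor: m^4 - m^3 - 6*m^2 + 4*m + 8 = (m - 2)*(m^3 + m^2 - 4*m - 4) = (m - 2)*(m + 1)*(m^2 - 4) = (m - 2)^2*(m + 1)*(m + 2)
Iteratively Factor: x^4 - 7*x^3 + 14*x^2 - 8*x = (x - 4)*(x^3 - 3*x^2 + 2*x) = (x - 4)*(x - 2)*(x^2 - x) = (x - 4)*(x - 2)*(x - 1)*(x)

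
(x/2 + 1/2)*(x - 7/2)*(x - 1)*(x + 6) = x^4/2 + 5*x^3/4 - 11*x^2 - 5*x/4 + 21/2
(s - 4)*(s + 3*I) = s^2 - 4*s + 3*I*s - 12*I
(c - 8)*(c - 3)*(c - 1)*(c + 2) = c^4 - 10*c^3 + 11*c^2 + 46*c - 48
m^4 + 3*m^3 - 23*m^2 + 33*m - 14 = (m - 2)*(m - 1)^2*(m + 7)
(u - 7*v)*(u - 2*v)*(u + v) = u^3 - 8*u^2*v + 5*u*v^2 + 14*v^3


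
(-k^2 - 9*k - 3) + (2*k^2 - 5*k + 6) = k^2 - 14*k + 3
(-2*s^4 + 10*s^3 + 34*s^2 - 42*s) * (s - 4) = -2*s^5 + 18*s^4 - 6*s^3 - 178*s^2 + 168*s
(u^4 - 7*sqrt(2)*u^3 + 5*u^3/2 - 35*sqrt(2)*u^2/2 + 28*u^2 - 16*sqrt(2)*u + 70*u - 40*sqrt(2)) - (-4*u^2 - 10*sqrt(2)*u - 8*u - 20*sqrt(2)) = u^4 - 7*sqrt(2)*u^3 + 5*u^3/2 - 35*sqrt(2)*u^2/2 + 32*u^2 - 6*sqrt(2)*u + 78*u - 20*sqrt(2)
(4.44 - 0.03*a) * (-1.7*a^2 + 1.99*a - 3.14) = 0.051*a^3 - 7.6077*a^2 + 8.9298*a - 13.9416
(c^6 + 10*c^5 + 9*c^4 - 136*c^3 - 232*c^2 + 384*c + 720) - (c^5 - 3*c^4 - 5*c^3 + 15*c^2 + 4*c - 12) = c^6 + 9*c^5 + 12*c^4 - 131*c^3 - 247*c^2 + 380*c + 732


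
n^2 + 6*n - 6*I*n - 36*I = (n + 6)*(n - 6*I)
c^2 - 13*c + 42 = (c - 7)*(c - 6)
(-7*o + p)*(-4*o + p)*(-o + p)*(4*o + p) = -112*o^4 + 128*o^3*p - 9*o^2*p^2 - 8*o*p^3 + p^4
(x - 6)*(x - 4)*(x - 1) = x^3 - 11*x^2 + 34*x - 24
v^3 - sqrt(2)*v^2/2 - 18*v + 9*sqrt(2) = (v - 3*sqrt(2))*(v - sqrt(2)/2)*(v + 3*sqrt(2))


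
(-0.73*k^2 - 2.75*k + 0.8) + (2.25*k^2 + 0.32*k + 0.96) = 1.52*k^2 - 2.43*k + 1.76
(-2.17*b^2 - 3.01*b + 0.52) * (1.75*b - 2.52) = -3.7975*b^3 + 0.2009*b^2 + 8.4952*b - 1.3104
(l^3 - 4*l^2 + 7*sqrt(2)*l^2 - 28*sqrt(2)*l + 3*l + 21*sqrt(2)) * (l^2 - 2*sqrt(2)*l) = l^5 - 4*l^4 + 5*sqrt(2)*l^4 - 20*sqrt(2)*l^3 - 25*l^3 + 15*sqrt(2)*l^2 + 112*l^2 - 84*l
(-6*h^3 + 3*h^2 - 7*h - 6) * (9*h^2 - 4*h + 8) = -54*h^5 + 51*h^4 - 123*h^3 - 2*h^2 - 32*h - 48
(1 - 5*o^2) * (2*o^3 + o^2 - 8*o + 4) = -10*o^5 - 5*o^4 + 42*o^3 - 19*o^2 - 8*o + 4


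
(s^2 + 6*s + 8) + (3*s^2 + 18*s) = 4*s^2 + 24*s + 8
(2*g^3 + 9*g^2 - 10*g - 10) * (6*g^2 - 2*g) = 12*g^5 + 50*g^4 - 78*g^3 - 40*g^2 + 20*g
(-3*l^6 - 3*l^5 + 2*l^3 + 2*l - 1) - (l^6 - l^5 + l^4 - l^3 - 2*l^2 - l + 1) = -4*l^6 - 2*l^5 - l^4 + 3*l^3 + 2*l^2 + 3*l - 2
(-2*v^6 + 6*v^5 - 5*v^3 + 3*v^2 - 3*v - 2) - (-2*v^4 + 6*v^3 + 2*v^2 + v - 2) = -2*v^6 + 6*v^5 + 2*v^4 - 11*v^3 + v^2 - 4*v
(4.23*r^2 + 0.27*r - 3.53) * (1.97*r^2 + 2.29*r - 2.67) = 8.3331*r^4 + 10.2186*r^3 - 17.6299*r^2 - 8.8046*r + 9.4251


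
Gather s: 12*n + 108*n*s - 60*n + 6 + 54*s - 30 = -48*n + s*(108*n + 54) - 24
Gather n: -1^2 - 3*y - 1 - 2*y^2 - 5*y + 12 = -2*y^2 - 8*y + 10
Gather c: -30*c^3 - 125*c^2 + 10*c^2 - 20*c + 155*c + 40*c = -30*c^3 - 115*c^2 + 175*c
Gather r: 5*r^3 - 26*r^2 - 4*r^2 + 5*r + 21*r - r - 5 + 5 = 5*r^3 - 30*r^2 + 25*r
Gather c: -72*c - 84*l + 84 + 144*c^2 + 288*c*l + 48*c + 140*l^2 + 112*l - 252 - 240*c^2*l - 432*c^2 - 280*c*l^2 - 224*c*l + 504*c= c^2*(-240*l - 288) + c*(-280*l^2 + 64*l + 480) + 140*l^2 + 28*l - 168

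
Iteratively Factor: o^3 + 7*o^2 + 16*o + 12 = (o + 2)*(o^2 + 5*o + 6) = (o + 2)^2*(o + 3)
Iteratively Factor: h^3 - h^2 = (h)*(h^2 - h) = h*(h - 1)*(h)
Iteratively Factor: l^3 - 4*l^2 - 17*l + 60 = (l + 4)*(l^2 - 8*l + 15) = (l - 3)*(l + 4)*(l - 5)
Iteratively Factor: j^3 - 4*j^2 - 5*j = (j + 1)*(j^2 - 5*j) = (j - 5)*(j + 1)*(j)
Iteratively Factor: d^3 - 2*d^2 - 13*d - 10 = (d + 2)*(d^2 - 4*d - 5) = (d + 1)*(d + 2)*(d - 5)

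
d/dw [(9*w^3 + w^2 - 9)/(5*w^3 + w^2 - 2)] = w*(4*w^3 + 81*w + 14)/(25*w^6 + 10*w^5 + w^4 - 20*w^3 - 4*w^2 + 4)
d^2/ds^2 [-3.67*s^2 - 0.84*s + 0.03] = -7.34000000000000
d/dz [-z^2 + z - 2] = 1 - 2*z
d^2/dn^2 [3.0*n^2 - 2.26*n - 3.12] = 6.00000000000000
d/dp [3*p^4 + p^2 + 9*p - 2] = 12*p^3 + 2*p + 9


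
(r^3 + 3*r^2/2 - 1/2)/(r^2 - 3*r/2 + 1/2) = (r^2 + 2*r + 1)/(r - 1)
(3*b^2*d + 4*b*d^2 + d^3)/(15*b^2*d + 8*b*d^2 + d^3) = (b + d)/(5*b + d)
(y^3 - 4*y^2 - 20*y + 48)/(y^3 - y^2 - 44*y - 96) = (y^2 - 8*y + 12)/(y^2 - 5*y - 24)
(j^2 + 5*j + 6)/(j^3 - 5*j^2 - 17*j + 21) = (j + 2)/(j^2 - 8*j + 7)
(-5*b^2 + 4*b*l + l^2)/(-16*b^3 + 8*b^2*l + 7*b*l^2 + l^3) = (5*b + l)/(16*b^2 + 8*b*l + l^2)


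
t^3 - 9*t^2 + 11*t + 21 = (t - 7)*(t - 3)*(t + 1)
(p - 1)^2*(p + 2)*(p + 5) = p^4 + 5*p^3 - 3*p^2 - 13*p + 10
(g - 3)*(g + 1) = g^2 - 2*g - 3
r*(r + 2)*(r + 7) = r^3 + 9*r^2 + 14*r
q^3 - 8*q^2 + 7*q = q*(q - 7)*(q - 1)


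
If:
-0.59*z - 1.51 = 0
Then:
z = -2.56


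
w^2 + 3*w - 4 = (w - 1)*(w + 4)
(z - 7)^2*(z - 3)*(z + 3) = z^4 - 14*z^3 + 40*z^2 + 126*z - 441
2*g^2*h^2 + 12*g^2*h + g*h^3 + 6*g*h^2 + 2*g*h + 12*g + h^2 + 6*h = (2*g + h)*(h + 6)*(g*h + 1)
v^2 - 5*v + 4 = (v - 4)*(v - 1)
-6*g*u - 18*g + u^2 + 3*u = (-6*g + u)*(u + 3)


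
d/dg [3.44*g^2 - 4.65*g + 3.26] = 6.88*g - 4.65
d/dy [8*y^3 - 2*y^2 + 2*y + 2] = 24*y^2 - 4*y + 2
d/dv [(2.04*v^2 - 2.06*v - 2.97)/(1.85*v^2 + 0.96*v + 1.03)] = (5.7694*v^2 + 15.1914*v + 0.7294)/(3.4225*v^4 + 3.552*v^3 + 4.7326*v^2 + 1.9776*v + 1.0609)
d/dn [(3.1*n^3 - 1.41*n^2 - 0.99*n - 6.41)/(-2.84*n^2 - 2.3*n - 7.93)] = (-8.804*n^4 - 14.26*n^3 - 73.3176*n^2 - 14.0462*n - 6.8923)/(8.0656*n^4 + 13.064*n^3 + 50.3324*n^2 + 36.478*n + 62.8849)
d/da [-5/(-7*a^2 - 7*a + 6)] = 35*(-2*a - 1)/(7*a^2 + 7*a - 6)^2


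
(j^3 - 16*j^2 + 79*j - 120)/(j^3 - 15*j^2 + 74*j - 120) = (j^2 - 11*j + 24)/(j^2 - 10*j + 24)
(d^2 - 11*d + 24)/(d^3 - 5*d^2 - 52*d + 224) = (d - 3)/(d^2 + 3*d - 28)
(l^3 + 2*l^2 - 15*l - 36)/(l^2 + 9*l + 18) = (l^2 - l - 12)/(l + 6)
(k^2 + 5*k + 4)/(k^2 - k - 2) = (k + 4)/(k - 2)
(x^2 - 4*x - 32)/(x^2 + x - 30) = (x^2 - 4*x - 32)/(x^2 + x - 30)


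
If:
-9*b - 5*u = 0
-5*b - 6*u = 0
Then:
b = 0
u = 0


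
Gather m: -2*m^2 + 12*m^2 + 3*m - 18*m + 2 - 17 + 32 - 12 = 10*m^2 - 15*m + 5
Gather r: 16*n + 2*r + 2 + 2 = 16*n + 2*r + 4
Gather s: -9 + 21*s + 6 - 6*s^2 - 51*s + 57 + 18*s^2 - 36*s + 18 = 12*s^2 - 66*s + 72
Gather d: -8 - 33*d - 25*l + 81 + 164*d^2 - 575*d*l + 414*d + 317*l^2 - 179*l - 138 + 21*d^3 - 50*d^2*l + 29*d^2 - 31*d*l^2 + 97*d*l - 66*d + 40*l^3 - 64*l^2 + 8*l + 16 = 21*d^3 + d^2*(193 - 50*l) + d*(-31*l^2 - 478*l + 315) + 40*l^3 + 253*l^2 - 196*l - 49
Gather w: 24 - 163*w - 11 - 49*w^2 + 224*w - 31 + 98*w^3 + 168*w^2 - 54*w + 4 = 98*w^3 + 119*w^2 + 7*w - 14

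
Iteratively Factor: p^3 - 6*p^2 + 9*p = (p - 3)*(p^2 - 3*p) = p*(p - 3)*(p - 3)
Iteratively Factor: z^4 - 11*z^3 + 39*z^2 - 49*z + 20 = (z - 4)*(z^3 - 7*z^2 + 11*z - 5) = (z - 4)*(z - 1)*(z^2 - 6*z + 5) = (z - 4)*(z - 1)^2*(z - 5)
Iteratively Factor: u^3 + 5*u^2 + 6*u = (u + 3)*(u^2 + 2*u) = u*(u + 3)*(u + 2)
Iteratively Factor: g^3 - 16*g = (g + 4)*(g^2 - 4*g) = (g - 4)*(g + 4)*(g)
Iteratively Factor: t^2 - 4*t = (t - 4)*(t)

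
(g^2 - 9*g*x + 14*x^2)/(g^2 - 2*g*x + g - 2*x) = (g - 7*x)/(g + 1)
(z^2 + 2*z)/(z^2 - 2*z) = (z + 2)/(z - 2)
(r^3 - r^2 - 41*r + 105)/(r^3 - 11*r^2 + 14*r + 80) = (r^2 + 4*r - 21)/(r^2 - 6*r - 16)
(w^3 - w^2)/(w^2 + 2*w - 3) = w^2/(w + 3)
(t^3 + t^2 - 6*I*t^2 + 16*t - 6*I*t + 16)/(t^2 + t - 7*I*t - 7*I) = (t^2 - 6*I*t + 16)/(t - 7*I)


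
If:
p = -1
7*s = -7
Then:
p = -1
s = -1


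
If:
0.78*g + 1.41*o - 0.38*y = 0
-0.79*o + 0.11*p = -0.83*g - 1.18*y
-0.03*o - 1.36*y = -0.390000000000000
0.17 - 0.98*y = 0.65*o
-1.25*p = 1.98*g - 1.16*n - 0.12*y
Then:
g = 0.46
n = -7.72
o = -0.18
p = -7.87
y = 0.29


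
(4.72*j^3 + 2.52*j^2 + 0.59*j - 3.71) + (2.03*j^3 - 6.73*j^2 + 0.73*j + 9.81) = 6.75*j^3 - 4.21*j^2 + 1.32*j + 6.1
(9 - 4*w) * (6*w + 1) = -24*w^2 + 50*w + 9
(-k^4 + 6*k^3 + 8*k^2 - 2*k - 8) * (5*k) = -5*k^5 + 30*k^4 + 40*k^3 - 10*k^2 - 40*k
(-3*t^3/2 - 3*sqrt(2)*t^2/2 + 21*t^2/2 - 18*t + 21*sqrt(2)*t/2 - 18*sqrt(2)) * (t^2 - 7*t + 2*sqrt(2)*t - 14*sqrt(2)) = -3*t^5/2 - 9*sqrt(2)*t^4/2 + 21*t^4 - 195*t^3/2 + 63*sqrt(2)*t^3 - 549*sqrt(2)*t^2/2 + 210*t^2 - 366*t + 378*sqrt(2)*t + 504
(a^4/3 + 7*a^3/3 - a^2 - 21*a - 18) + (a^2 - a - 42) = a^4/3 + 7*a^3/3 - 22*a - 60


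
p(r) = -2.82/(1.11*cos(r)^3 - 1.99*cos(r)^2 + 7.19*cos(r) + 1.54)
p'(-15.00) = 0.72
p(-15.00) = 0.51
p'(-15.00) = 0.72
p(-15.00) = 0.51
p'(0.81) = -0.35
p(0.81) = -0.48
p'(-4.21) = -3.88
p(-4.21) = 1.12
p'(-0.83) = 0.37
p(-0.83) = -0.48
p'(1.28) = -1.42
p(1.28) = -0.81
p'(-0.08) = 0.02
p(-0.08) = -0.36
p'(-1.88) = 31.38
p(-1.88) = 3.27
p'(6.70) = -0.14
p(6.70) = -0.39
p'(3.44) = 0.18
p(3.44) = 0.35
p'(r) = -2.82*(3.33*sin(r)*cos(r)^2 - 3.98*sin(r)*cos(r) + 7.19*sin(r))/(1.11*cos(r)^3 - 1.99*cos(r)^2 + 7.19*cos(r) + 1.54)^2 = (-9.3906*cos(r)^2 + 11.2236*cos(r) - 20.2758)*sin(r)/(1.11*cos(r)^3 - 1.99*cos(r)^2 + 7.19*cos(r) + 1.54)^2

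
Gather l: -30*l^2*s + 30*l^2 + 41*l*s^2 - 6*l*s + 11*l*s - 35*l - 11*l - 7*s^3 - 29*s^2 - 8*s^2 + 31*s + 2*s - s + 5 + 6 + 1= l^2*(30 - 30*s) + l*(41*s^2 + 5*s - 46) - 7*s^3 - 37*s^2 + 32*s + 12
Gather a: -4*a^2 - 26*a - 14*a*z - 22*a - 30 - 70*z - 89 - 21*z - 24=-4*a^2 + a*(-14*z - 48) - 91*z - 143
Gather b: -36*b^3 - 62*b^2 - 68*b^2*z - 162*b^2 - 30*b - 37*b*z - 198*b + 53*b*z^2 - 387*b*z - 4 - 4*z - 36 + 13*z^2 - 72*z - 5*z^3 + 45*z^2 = -36*b^3 + b^2*(-68*z - 224) + b*(53*z^2 - 424*z - 228) - 5*z^3 + 58*z^2 - 76*z - 40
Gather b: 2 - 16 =-14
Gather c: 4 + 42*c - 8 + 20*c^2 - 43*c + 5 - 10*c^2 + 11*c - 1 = 10*c^2 + 10*c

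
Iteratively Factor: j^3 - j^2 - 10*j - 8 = (j + 2)*(j^2 - 3*j - 4) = (j - 4)*(j + 2)*(j + 1)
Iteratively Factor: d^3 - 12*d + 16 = (d + 4)*(d^2 - 4*d + 4) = (d - 2)*(d + 4)*(d - 2)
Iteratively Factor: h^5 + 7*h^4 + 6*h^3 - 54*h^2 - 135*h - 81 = (h + 3)*(h^4 + 4*h^3 - 6*h^2 - 36*h - 27) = (h + 3)^2*(h^3 + h^2 - 9*h - 9) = (h + 1)*(h + 3)^2*(h^2 - 9) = (h - 3)*(h + 1)*(h + 3)^2*(h + 3)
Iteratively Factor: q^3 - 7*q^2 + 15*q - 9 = (q - 1)*(q^2 - 6*q + 9) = (q - 3)*(q - 1)*(q - 3)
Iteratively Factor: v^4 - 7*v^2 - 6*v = (v)*(v^3 - 7*v - 6) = v*(v + 1)*(v^2 - v - 6) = v*(v + 1)*(v + 2)*(v - 3)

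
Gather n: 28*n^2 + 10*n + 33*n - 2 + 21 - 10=28*n^2 + 43*n + 9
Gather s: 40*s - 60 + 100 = 40*s + 40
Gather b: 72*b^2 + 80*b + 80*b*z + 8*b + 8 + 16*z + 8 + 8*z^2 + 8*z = 72*b^2 + b*(80*z + 88) + 8*z^2 + 24*z + 16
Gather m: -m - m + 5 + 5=10 - 2*m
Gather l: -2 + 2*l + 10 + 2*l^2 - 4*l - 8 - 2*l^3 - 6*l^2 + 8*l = -2*l^3 - 4*l^2 + 6*l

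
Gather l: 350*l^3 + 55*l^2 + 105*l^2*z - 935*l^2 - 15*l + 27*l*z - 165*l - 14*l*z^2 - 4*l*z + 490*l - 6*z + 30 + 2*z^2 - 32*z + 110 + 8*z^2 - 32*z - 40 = 350*l^3 + l^2*(105*z - 880) + l*(-14*z^2 + 23*z + 310) + 10*z^2 - 70*z + 100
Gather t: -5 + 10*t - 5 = 10*t - 10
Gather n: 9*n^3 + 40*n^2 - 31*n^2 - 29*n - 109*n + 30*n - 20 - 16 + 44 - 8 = 9*n^3 + 9*n^2 - 108*n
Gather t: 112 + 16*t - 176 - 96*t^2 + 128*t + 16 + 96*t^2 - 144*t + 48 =0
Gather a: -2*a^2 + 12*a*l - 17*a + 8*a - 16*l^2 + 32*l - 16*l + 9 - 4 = -2*a^2 + a*(12*l - 9) - 16*l^2 + 16*l + 5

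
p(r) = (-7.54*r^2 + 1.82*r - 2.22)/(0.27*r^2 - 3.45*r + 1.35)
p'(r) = (1.82 - 15.08*r)/(0.27*r^2 - 3.45*r + 1.35) + (3.45 - 0.54*r)*(-7.54*r^2 + 1.82*r - 2.22)/(0.27*r^2 - 3.45*r + 1.35)^2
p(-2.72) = -4.94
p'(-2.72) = 1.45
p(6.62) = 33.20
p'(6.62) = 10.58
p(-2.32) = -4.35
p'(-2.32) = 1.51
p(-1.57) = -3.18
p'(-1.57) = 1.59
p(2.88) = 9.38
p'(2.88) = 3.76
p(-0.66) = -1.79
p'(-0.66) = 1.32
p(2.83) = 9.19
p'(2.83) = 3.71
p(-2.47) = -4.58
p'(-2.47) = 1.49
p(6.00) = 27.28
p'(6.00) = 8.61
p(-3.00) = -5.35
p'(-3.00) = 1.41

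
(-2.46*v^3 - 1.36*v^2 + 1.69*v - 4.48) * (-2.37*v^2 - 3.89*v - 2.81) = 5.8302*v^5 + 12.7926*v^4 + 8.1977*v^3 + 7.8651*v^2 + 12.6783*v + 12.5888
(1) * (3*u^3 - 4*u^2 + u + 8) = 3*u^3 - 4*u^2 + u + 8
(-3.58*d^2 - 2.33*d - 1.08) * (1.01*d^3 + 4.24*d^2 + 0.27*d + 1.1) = -3.6158*d^5 - 17.5325*d^4 - 11.9366*d^3 - 9.1463*d^2 - 2.8546*d - 1.188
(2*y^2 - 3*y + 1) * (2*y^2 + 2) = 4*y^4 - 6*y^3 + 6*y^2 - 6*y + 2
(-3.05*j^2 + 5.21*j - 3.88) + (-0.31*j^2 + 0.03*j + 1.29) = -3.36*j^2 + 5.24*j - 2.59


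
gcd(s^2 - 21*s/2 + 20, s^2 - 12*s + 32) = s - 8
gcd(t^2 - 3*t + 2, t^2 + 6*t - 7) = t - 1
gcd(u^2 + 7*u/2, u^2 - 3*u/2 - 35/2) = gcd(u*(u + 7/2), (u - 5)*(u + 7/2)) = u + 7/2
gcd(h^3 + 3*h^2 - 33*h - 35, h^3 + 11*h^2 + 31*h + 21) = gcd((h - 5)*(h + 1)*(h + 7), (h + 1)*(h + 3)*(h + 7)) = h^2 + 8*h + 7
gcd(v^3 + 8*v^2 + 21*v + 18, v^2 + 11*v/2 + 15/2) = v + 3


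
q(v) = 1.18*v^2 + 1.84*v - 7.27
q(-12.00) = 140.57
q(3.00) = 8.87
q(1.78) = -0.26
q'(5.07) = 13.81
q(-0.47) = -7.87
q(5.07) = 32.39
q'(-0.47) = 0.73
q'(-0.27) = 1.20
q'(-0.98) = -0.47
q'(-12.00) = -26.48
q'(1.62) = 5.66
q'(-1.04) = -0.61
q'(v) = 2.36*v + 1.84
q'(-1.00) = -0.52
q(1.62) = -1.19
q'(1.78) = 6.04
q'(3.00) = 8.92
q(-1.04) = -7.91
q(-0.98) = -7.94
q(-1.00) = -7.93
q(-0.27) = -7.68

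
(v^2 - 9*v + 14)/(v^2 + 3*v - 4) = (v^2 - 9*v + 14)/(v^2 + 3*v - 4)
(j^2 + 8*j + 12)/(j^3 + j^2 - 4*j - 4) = (j + 6)/(j^2 - j - 2)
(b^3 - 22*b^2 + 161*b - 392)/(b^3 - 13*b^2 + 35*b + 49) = (b - 8)/(b + 1)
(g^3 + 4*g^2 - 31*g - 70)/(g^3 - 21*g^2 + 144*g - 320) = (g^2 + 9*g + 14)/(g^2 - 16*g + 64)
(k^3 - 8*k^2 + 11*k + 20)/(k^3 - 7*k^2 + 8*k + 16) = (k - 5)/(k - 4)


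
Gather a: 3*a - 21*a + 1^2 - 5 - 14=-18*a - 18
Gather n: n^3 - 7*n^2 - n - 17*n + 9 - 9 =n^3 - 7*n^2 - 18*n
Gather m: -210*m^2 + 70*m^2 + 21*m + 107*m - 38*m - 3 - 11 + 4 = -140*m^2 + 90*m - 10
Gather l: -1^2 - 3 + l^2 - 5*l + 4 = l^2 - 5*l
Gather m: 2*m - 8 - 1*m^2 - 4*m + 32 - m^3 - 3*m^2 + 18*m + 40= -m^3 - 4*m^2 + 16*m + 64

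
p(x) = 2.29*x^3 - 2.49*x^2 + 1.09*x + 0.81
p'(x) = 6.87*x^2 - 4.98*x + 1.09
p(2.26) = 16.99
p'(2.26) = 24.92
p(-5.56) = -475.83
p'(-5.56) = 241.16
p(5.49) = 310.67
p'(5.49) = 180.81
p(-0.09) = 0.69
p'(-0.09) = 1.59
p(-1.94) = -27.40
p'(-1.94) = 36.61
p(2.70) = 30.67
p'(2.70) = 37.73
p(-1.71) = -19.79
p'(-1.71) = 29.69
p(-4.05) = -196.57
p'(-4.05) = 133.94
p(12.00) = 3612.45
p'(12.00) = 930.61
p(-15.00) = -8304.54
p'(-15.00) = 1621.54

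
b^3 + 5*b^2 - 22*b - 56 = (b - 4)*(b + 2)*(b + 7)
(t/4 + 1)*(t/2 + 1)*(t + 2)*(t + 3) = t^4/8 + 11*t^3/8 + 11*t^2/2 + 19*t/2 + 6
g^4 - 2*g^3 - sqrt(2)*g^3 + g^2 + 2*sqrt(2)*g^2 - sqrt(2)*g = g*(g - 1)^2*(g - sqrt(2))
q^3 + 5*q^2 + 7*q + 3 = (q + 1)^2*(q + 3)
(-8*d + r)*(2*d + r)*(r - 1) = -16*d^2*r + 16*d^2 - 6*d*r^2 + 6*d*r + r^3 - r^2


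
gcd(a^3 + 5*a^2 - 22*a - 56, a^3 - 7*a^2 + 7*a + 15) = 1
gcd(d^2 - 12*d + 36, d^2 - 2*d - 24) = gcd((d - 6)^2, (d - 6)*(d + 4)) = d - 6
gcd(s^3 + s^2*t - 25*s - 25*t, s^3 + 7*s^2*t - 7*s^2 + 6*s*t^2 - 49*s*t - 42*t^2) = s + t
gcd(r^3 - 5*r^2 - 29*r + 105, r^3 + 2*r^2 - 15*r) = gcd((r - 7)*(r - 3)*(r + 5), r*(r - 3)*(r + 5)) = r^2 + 2*r - 15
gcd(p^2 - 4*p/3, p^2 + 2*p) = p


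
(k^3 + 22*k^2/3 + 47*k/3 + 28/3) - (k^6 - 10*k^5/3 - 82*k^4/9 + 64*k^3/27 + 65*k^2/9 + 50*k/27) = -k^6 + 10*k^5/3 + 82*k^4/9 - 37*k^3/27 + k^2/9 + 373*k/27 + 28/3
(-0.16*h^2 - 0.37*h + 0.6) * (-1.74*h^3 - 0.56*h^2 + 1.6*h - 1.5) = 0.2784*h^5 + 0.7334*h^4 - 1.0928*h^3 - 0.688*h^2 + 1.515*h - 0.9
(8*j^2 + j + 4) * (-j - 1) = -8*j^3 - 9*j^2 - 5*j - 4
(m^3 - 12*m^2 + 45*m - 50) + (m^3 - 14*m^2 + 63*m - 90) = 2*m^3 - 26*m^2 + 108*m - 140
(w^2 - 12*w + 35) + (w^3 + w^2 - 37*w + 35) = w^3 + 2*w^2 - 49*w + 70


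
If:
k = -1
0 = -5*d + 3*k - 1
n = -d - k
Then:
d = -4/5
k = -1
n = 9/5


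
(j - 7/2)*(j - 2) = j^2 - 11*j/2 + 7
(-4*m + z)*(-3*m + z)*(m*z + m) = 12*m^3*z + 12*m^3 - 7*m^2*z^2 - 7*m^2*z + m*z^3 + m*z^2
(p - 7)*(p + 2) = p^2 - 5*p - 14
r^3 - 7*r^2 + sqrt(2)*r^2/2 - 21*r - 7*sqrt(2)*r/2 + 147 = (r - 7)*(r - 3*sqrt(2))*(r + 7*sqrt(2)/2)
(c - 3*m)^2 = c^2 - 6*c*m + 9*m^2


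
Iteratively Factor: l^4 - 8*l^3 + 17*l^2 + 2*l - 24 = (l + 1)*(l^3 - 9*l^2 + 26*l - 24) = (l - 4)*(l + 1)*(l^2 - 5*l + 6) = (l - 4)*(l - 2)*(l + 1)*(l - 3)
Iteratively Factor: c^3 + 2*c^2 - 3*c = (c)*(c^2 + 2*c - 3) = c*(c + 3)*(c - 1)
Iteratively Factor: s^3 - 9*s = (s + 3)*(s^2 - 3*s) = s*(s + 3)*(s - 3)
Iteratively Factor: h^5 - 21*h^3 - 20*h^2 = (h)*(h^4 - 21*h^2 - 20*h) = h^2*(h^3 - 21*h - 20) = h^2*(h + 4)*(h^2 - 4*h - 5) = h^2*(h + 1)*(h + 4)*(h - 5)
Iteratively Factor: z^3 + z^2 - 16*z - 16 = (z + 4)*(z^2 - 3*z - 4) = (z - 4)*(z + 4)*(z + 1)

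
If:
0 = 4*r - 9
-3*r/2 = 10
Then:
No Solution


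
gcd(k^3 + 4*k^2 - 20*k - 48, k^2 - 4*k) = k - 4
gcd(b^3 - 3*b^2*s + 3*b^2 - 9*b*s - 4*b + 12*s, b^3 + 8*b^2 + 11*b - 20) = b^2 + 3*b - 4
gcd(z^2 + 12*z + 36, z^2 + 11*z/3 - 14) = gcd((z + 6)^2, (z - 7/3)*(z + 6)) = z + 6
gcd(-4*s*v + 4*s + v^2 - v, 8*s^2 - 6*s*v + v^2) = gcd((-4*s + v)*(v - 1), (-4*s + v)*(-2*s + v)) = 4*s - v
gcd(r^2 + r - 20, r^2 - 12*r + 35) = 1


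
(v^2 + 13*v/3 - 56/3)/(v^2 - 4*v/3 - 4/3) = (-3*v^2 - 13*v + 56)/(-3*v^2 + 4*v + 4)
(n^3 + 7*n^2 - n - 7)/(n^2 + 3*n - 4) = (n^2 + 8*n + 7)/(n + 4)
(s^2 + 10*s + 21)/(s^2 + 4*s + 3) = (s + 7)/(s + 1)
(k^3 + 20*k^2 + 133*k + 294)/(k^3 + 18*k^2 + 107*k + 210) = (k + 7)/(k + 5)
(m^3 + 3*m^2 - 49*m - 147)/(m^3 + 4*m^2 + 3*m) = (m^2 - 49)/(m*(m + 1))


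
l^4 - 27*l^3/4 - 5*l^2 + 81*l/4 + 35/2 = (l - 7)*(l - 2)*(l + 1)*(l + 5/4)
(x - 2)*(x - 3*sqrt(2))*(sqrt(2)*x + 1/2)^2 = 2*x^4 - 5*sqrt(2)*x^3 - 4*x^3 - 23*x^2/4 + 10*sqrt(2)*x^2 - 3*sqrt(2)*x/4 + 23*x/2 + 3*sqrt(2)/2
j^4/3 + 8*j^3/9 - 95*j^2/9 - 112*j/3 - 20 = (j/3 + 1)*(j - 6)*(j + 2/3)*(j + 5)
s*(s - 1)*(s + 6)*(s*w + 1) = s^4*w + 5*s^3*w + s^3 - 6*s^2*w + 5*s^2 - 6*s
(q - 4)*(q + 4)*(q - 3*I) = q^3 - 3*I*q^2 - 16*q + 48*I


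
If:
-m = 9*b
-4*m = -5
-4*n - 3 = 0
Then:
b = -5/36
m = 5/4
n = -3/4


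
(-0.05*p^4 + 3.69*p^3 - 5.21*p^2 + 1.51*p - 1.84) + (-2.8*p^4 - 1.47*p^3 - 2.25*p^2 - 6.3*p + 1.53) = -2.85*p^4 + 2.22*p^3 - 7.46*p^2 - 4.79*p - 0.31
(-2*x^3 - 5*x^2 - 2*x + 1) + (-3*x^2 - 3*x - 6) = -2*x^3 - 8*x^2 - 5*x - 5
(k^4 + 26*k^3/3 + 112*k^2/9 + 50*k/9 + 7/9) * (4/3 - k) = -k^5 - 22*k^4/3 - 8*k^3/9 + 298*k^2/27 + 179*k/27 + 28/27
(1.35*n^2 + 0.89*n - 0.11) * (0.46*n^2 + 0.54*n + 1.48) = 0.621*n^4 + 1.1384*n^3 + 2.428*n^2 + 1.2578*n - 0.1628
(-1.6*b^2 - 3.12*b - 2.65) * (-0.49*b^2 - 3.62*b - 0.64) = 0.784*b^4 + 7.3208*b^3 + 13.6169*b^2 + 11.5898*b + 1.696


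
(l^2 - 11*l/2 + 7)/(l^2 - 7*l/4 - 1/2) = 2*(2*l - 7)/(4*l + 1)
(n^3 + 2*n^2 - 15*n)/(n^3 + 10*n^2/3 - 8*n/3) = 3*(n^2 + 2*n - 15)/(3*n^2 + 10*n - 8)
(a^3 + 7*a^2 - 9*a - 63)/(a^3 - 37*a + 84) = (a + 3)/(a - 4)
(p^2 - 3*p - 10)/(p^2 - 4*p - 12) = (p - 5)/(p - 6)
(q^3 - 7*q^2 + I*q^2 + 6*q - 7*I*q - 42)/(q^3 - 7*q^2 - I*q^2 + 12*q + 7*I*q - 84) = (q - 2*I)/(q - 4*I)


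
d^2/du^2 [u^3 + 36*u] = 6*u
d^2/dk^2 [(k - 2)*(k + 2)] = 2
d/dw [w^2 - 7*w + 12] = 2*w - 7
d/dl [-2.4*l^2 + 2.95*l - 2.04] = 2.95 - 4.8*l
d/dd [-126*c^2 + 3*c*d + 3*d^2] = 3*c + 6*d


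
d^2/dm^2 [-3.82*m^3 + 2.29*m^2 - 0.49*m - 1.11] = 4.58 - 22.92*m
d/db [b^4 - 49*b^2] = 4*b^3 - 98*b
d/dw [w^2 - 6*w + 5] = 2*w - 6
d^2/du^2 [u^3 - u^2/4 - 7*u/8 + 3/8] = 6*u - 1/2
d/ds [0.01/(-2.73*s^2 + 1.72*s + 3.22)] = (0.0546*s - 0.0172)/(-2.73*s^2 + 1.72*s + 3.22)^2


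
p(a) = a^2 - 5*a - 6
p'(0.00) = -5.00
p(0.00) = -6.00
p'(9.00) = 13.00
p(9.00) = 30.00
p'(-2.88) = -10.76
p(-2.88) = 16.69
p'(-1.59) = -8.18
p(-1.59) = 4.48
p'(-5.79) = -16.58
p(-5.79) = 56.47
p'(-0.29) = -5.58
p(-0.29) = -4.47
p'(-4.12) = -13.24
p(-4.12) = 31.57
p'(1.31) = -2.38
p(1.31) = -10.83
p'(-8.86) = -22.72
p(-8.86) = 116.80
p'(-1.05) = -7.10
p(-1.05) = 0.35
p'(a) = 2*a - 5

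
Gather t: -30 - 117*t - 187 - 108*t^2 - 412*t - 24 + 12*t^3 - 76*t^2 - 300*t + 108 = 12*t^3 - 184*t^2 - 829*t - 133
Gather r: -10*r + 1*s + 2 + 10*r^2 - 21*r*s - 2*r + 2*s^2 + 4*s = 10*r^2 + r*(-21*s - 12) + 2*s^2 + 5*s + 2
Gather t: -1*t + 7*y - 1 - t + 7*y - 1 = -2*t + 14*y - 2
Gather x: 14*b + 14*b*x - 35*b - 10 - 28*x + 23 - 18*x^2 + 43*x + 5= -21*b - 18*x^2 + x*(14*b + 15) + 18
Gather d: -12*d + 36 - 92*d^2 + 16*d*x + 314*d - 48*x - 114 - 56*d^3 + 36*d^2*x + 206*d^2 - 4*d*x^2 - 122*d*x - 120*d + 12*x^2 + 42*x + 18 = -56*d^3 + d^2*(36*x + 114) + d*(-4*x^2 - 106*x + 182) + 12*x^2 - 6*x - 60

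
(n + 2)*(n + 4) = n^2 + 6*n + 8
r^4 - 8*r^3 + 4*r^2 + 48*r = r*(r - 6)*(r - 4)*(r + 2)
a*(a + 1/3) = a^2 + a/3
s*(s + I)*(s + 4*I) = s^3 + 5*I*s^2 - 4*s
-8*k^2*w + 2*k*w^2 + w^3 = w*(-2*k + w)*(4*k + w)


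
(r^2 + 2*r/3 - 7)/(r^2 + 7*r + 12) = (r - 7/3)/(r + 4)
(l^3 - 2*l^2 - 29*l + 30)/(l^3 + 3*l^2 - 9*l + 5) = (l - 6)/(l - 1)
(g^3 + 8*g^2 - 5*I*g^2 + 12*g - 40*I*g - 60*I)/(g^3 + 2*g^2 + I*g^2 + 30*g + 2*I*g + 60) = (g + 6)/(g + 6*I)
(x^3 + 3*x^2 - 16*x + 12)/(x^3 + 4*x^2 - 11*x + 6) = (x - 2)/(x - 1)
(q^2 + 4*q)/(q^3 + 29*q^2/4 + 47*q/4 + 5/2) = 4*q*(q + 4)/(4*q^3 + 29*q^2 + 47*q + 10)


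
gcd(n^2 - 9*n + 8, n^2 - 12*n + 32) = n - 8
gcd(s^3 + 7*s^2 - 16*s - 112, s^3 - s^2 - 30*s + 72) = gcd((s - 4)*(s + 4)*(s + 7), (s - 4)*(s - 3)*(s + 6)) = s - 4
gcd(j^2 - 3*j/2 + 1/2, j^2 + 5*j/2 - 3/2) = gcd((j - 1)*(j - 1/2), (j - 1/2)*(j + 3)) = j - 1/2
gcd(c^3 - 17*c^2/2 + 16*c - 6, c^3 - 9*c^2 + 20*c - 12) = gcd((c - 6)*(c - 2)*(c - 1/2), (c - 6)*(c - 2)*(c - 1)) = c^2 - 8*c + 12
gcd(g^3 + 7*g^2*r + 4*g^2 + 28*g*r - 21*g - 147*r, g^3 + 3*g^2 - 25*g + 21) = g^2 + 4*g - 21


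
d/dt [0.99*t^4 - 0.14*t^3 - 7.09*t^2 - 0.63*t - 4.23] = 3.96*t^3 - 0.42*t^2 - 14.18*t - 0.63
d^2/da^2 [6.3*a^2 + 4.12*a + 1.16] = 12.6000000000000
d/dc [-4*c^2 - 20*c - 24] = -8*c - 20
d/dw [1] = 0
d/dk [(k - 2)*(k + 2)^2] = (k + 2)*(3*k - 2)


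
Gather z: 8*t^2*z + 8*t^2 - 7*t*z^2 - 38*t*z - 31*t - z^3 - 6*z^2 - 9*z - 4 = 8*t^2 - 31*t - z^3 + z^2*(-7*t - 6) + z*(8*t^2 - 38*t - 9) - 4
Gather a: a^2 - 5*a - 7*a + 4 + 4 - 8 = a^2 - 12*a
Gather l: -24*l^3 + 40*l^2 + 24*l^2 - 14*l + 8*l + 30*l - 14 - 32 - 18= -24*l^3 + 64*l^2 + 24*l - 64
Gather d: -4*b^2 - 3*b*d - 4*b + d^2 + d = -4*b^2 - 4*b + d^2 + d*(1 - 3*b)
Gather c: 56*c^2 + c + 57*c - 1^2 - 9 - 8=56*c^2 + 58*c - 18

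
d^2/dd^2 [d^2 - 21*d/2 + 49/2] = 2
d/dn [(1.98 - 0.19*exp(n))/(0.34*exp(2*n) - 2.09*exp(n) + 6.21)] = (0.0646*exp(2*n) - 1.3464*exp(n) + 2.9583)*exp(n)/(0.1156*exp(4*n) - 1.4212*exp(3*n) + 8.5909*exp(2*n) - 25.9578*exp(n) + 38.5641)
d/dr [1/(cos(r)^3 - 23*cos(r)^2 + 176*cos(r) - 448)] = (3*cos(r) - 22)*sin(r)/((cos(r) - 8)^3*(cos(r) - 7)^2)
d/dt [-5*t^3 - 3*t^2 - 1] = 3*t*(-5*t - 2)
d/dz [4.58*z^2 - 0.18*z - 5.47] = 9.16*z - 0.18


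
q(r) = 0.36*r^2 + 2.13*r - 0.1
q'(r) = 0.72*r + 2.13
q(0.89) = 2.08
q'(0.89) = 2.77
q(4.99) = 19.49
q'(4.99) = 5.72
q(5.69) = 23.68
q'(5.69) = 6.23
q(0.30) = 0.57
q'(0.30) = 2.35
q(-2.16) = -3.02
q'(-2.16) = 0.57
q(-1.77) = -2.74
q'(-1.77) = 0.86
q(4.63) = 17.48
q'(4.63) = 5.46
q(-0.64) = -1.32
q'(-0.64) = 1.67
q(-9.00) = 9.89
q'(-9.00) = -4.35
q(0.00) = -0.10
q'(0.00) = 2.13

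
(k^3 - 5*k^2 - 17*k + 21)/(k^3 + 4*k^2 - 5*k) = (k^2 - 4*k - 21)/(k*(k + 5))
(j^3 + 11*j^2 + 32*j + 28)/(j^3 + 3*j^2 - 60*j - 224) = (j^2 + 4*j + 4)/(j^2 - 4*j - 32)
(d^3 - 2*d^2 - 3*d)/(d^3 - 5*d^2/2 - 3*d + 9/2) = 2*d*(d + 1)/(2*d^2 + d - 3)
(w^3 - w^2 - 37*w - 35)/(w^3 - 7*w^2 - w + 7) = (w + 5)/(w - 1)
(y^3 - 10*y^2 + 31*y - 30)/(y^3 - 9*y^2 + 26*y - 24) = (y - 5)/(y - 4)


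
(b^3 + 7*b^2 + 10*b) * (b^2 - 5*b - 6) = b^5 + 2*b^4 - 31*b^3 - 92*b^2 - 60*b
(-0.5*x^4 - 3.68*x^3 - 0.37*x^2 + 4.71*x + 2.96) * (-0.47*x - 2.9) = 0.235*x^5 + 3.1796*x^4 + 10.8459*x^3 - 1.1407*x^2 - 15.0502*x - 8.584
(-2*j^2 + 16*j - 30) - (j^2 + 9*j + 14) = -3*j^2 + 7*j - 44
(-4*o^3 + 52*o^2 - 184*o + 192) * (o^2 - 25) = -4*o^5 + 52*o^4 - 84*o^3 - 1108*o^2 + 4600*o - 4800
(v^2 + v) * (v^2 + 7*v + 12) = v^4 + 8*v^3 + 19*v^2 + 12*v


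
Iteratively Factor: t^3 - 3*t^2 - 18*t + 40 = (t - 5)*(t^2 + 2*t - 8) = (t - 5)*(t - 2)*(t + 4)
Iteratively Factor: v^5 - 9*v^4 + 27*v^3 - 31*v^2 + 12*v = (v - 4)*(v^4 - 5*v^3 + 7*v^2 - 3*v) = (v - 4)*(v - 3)*(v^3 - 2*v^2 + v) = v*(v - 4)*(v - 3)*(v^2 - 2*v + 1) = v*(v - 4)*(v - 3)*(v - 1)*(v - 1)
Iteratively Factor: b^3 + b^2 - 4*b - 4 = (b + 2)*(b^2 - b - 2) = (b - 2)*(b + 2)*(b + 1)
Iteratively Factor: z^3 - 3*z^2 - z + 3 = (z - 1)*(z^2 - 2*z - 3) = (z - 3)*(z - 1)*(z + 1)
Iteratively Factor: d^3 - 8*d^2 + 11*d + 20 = (d + 1)*(d^2 - 9*d + 20) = (d - 4)*(d + 1)*(d - 5)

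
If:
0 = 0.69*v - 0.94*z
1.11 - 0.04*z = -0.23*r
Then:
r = 0.173913043478261*z - 4.82608695652174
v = 1.36231884057971*z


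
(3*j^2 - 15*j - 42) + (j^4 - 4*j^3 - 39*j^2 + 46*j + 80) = j^4 - 4*j^3 - 36*j^2 + 31*j + 38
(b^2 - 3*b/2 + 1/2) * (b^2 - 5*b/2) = b^4 - 4*b^3 + 17*b^2/4 - 5*b/4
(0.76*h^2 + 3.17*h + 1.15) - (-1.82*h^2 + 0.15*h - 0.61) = 2.58*h^2 + 3.02*h + 1.76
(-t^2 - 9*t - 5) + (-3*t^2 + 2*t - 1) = -4*t^2 - 7*t - 6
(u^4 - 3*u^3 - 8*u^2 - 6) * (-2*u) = -2*u^5 + 6*u^4 + 16*u^3 + 12*u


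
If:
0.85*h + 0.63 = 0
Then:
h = -0.74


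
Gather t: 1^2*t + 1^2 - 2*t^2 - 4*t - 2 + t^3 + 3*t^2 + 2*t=t^3 + t^2 - t - 1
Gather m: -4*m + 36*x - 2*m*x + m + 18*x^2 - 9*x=m*(-2*x - 3) + 18*x^2 + 27*x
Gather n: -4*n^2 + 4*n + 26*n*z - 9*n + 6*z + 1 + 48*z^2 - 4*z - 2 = -4*n^2 + n*(26*z - 5) + 48*z^2 + 2*z - 1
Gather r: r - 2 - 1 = r - 3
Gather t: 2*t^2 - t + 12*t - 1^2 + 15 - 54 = 2*t^2 + 11*t - 40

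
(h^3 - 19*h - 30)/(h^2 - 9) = (h^2 - 3*h - 10)/(h - 3)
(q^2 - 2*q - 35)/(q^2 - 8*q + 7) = (q + 5)/(q - 1)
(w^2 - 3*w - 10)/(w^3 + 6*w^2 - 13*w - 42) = (w - 5)/(w^2 + 4*w - 21)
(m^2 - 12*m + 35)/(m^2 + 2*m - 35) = (m - 7)/(m + 7)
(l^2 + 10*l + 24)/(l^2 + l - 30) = (l + 4)/(l - 5)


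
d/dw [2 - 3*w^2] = -6*w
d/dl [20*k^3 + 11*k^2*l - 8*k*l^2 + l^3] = 11*k^2 - 16*k*l + 3*l^2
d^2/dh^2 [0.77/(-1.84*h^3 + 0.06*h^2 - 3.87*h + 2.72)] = ((8.5008*h - 0.0924)*(1.84*h^3 - 0.06*h^2 + 3.87*h - 2.72) - 0.77*(5.52*h^2 - 0.12*h + 3.87)*(11.04*h^2 - 0.24*h + 7.74))/(1.84*h^3 - 0.06*h^2 + 3.87*h - 2.72)^3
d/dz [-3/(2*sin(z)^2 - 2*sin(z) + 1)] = 6*(sin(2*z) - cos(z))/(-2*sin(z) - cos(2*z) + 2)^2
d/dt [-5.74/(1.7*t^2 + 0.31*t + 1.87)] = (19.516*t + 1.7794)/(1.7*t^2 + 0.31*t + 1.87)^2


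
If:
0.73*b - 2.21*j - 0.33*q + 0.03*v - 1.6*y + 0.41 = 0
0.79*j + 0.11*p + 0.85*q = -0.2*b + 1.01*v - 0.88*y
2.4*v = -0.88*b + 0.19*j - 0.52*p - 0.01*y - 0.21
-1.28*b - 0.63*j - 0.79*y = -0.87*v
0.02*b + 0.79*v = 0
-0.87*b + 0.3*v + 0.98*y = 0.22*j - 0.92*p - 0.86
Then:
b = 0.03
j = 0.55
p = -0.25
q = 0.02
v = -0.00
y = -0.49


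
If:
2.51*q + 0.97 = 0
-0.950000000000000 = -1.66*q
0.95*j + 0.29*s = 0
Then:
No Solution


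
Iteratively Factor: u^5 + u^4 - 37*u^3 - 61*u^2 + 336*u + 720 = (u - 5)*(u^4 + 6*u^3 - 7*u^2 - 96*u - 144) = (u - 5)*(u + 3)*(u^3 + 3*u^2 - 16*u - 48) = (u - 5)*(u + 3)*(u + 4)*(u^2 - u - 12) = (u - 5)*(u + 3)^2*(u + 4)*(u - 4)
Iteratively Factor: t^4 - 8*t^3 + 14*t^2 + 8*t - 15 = (t + 1)*(t^3 - 9*t^2 + 23*t - 15) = (t - 5)*(t + 1)*(t^2 - 4*t + 3) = (t - 5)*(t - 3)*(t + 1)*(t - 1)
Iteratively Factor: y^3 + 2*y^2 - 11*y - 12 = (y - 3)*(y^2 + 5*y + 4) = (y - 3)*(y + 1)*(y + 4)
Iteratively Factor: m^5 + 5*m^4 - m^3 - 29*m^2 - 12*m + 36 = (m - 1)*(m^4 + 6*m^3 + 5*m^2 - 24*m - 36) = (m - 2)*(m - 1)*(m^3 + 8*m^2 + 21*m + 18) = (m - 2)*(m - 1)*(m + 3)*(m^2 + 5*m + 6) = (m - 2)*(m - 1)*(m + 3)^2*(m + 2)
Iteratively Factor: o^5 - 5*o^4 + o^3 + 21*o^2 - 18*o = (o + 2)*(o^4 - 7*o^3 + 15*o^2 - 9*o) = (o - 3)*(o + 2)*(o^3 - 4*o^2 + 3*o) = o*(o - 3)*(o + 2)*(o^2 - 4*o + 3) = o*(o - 3)*(o - 1)*(o + 2)*(o - 3)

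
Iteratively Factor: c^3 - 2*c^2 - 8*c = (c)*(c^2 - 2*c - 8) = c*(c - 4)*(c + 2)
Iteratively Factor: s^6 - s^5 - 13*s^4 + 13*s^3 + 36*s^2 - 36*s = (s - 1)*(s^5 - 13*s^3 + 36*s) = (s - 3)*(s - 1)*(s^4 + 3*s^3 - 4*s^2 - 12*s) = (s - 3)*(s - 1)*(s + 2)*(s^3 + s^2 - 6*s) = s*(s - 3)*(s - 1)*(s + 2)*(s^2 + s - 6) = s*(s - 3)*(s - 1)*(s + 2)*(s + 3)*(s - 2)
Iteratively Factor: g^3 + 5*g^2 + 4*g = (g)*(g^2 + 5*g + 4) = g*(g + 4)*(g + 1)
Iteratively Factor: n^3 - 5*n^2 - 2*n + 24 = (n - 4)*(n^2 - n - 6) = (n - 4)*(n + 2)*(n - 3)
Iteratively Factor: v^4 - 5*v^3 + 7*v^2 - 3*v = (v - 1)*(v^3 - 4*v^2 + 3*v) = v*(v - 1)*(v^2 - 4*v + 3) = v*(v - 3)*(v - 1)*(v - 1)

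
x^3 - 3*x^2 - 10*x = x*(x - 5)*(x + 2)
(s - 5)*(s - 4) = s^2 - 9*s + 20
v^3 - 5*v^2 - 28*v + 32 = (v - 8)*(v - 1)*(v + 4)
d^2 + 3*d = d*(d + 3)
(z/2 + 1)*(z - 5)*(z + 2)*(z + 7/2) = z^4/2 + 5*z^3/4 - 39*z^2/4 - 38*z - 35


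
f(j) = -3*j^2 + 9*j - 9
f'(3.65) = -12.90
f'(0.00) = 9.00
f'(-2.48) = 23.88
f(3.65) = -16.12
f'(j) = 9 - 6*j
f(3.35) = -12.52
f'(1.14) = 2.16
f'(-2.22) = 22.32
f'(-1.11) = 15.66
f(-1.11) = -22.69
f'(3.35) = -11.10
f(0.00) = -9.00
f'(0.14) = 8.16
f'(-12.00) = 81.00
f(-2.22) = -43.77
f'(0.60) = 5.40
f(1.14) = -2.64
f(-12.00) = -549.00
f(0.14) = -7.80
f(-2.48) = -49.77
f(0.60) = -4.68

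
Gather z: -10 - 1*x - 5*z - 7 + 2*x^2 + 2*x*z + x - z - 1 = 2*x^2 + z*(2*x - 6) - 18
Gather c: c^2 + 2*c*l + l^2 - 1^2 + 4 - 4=c^2 + 2*c*l + l^2 - 1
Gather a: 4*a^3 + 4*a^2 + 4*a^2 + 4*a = 4*a^3 + 8*a^2 + 4*a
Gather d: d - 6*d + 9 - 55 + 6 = -5*d - 40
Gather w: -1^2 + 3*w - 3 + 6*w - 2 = 9*w - 6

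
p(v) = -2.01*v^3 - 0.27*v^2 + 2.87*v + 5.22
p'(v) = -6.03*v^2 - 0.54*v + 2.87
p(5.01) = -239.94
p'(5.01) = -151.19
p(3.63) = -84.06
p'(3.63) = -78.55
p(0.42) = 6.23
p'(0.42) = 1.58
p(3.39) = -66.46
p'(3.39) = -68.26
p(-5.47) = 310.41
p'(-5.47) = -174.60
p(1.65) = 0.19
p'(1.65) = -14.44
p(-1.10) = 4.41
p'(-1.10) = -3.83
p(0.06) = 5.39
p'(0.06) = 2.82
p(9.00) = -1456.11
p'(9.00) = -490.42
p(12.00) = -3472.50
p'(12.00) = -871.93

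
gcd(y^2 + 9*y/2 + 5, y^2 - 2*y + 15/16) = 1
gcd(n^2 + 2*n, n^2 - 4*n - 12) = n + 2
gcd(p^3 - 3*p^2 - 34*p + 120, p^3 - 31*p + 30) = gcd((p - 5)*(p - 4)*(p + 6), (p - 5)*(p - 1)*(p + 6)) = p^2 + p - 30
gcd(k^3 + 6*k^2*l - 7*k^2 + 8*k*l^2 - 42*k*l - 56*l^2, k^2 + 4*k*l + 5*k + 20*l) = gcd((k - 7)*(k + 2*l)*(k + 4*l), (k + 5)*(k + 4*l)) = k + 4*l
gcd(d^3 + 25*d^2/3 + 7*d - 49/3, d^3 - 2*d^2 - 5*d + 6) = d - 1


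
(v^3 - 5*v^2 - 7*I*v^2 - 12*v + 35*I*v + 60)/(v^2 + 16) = (v^2 - v*(5 + 3*I) + 15*I)/(v + 4*I)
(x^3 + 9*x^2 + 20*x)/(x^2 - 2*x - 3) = x*(x^2 + 9*x + 20)/(x^2 - 2*x - 3)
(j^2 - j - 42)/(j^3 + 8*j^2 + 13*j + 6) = (j - 7)/(j^2 + 2*j + 1)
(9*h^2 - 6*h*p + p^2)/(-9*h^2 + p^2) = (-3*h + p)/(3*h + p)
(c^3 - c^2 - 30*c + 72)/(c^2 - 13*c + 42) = (c^3 - c^2 - 30*c + 72)/(c^2 - 13*c + 42)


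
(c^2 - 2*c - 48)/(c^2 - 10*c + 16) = (c + 6)/(c - 2)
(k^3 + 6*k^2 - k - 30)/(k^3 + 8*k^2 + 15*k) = (k - 2)/k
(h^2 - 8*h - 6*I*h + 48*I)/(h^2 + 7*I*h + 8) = (h^2 - 8*h - 6*I*h + 48*I)/(h^2 + 7*I*h + 8)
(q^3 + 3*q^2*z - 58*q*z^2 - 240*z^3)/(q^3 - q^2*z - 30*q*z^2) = (-q^2 + 2*q*z + 48*z^2)/(q*(-q + 6*z))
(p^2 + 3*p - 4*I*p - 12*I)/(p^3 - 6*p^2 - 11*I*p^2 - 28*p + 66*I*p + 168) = (p + 3)/(p^2 - p*(6 + 7*I) + 42*I)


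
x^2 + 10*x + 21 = (x + 3)*(x + 7)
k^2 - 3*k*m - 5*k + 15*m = (k - 5)*(k - 3*m)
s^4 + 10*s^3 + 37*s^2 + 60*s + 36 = (s + 2)^2*(s + 3)^2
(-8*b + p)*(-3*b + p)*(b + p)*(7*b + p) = 168*b^4 + 115*b^3*p - 57*b^2*p^2 - 3*b*p^3 + p^4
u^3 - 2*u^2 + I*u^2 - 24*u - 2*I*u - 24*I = (u - 6)*(u + 4)*(u + I)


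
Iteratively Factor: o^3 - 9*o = (o - 3)*(o^2 + 3*o) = (o - 3)*(o + 3)*(o)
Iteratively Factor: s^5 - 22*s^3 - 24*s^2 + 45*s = (s - 1)*(s^4 + s^3 - 21*s^2 - 45*s) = (s - 1)*(s + 3)*(s^3 - 2*s^2 - 15*s) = s*(s - 1)*(s + 3)*(s^2 - 2*s - 15) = s*(s - 5)*(s - 1)*(s + 3)*(s + 3)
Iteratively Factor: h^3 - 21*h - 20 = (h - 5)*(h^2 + 5*h + 4) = (h - 5)*(h + 4)*(h + 1)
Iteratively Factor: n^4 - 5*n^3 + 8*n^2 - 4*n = (n - 2)*(n^3 - 3*n^2 + 2*n) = n*(n - 2)*(n^2 - 3*n + 2) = n*(n - 2)*(n - 1)*(n - 2)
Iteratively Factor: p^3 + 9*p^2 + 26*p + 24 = (p + 2)*(p^2 + 7*p + 12) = (p + 2)*(p + 4)*(p + 3)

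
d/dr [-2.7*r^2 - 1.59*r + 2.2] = -5.4*r - 1.59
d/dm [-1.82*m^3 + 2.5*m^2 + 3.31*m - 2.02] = -5.46*m^2 + 5.0*m + 3.31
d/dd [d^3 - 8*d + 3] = 3*d^2 - 8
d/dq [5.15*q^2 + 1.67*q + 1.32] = 10.3*q + 1.67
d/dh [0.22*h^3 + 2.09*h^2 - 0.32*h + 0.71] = 0.66*h^2 + 4.18*h - 0.32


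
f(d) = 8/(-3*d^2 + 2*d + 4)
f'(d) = 8*(6*d - 2)/(-3*d^2 + 2*d + 4)^2 = 16*(3*d - 1)/(-3*d^2 + 2*d + 4)^2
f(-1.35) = -1.92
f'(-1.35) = -4.65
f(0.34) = 1.85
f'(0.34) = 0.02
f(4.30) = -0.19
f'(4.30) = 0.10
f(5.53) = -0.10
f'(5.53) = 0.04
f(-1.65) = -1.07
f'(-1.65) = -1.71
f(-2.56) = -0.38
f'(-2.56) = -0.32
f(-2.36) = -0.46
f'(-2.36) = -0.43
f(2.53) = -0.79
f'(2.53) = 1.02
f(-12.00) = -0.02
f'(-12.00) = 0.00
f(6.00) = -0.09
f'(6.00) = 0.03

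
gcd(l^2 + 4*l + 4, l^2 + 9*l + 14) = l + 2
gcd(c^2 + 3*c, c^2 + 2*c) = c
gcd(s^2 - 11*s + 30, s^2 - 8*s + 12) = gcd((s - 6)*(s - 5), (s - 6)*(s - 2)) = s - 6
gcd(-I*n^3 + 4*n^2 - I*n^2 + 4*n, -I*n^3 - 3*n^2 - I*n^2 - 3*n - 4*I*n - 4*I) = n + 1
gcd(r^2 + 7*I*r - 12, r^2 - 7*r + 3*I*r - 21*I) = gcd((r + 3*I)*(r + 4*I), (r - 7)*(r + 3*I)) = r + 3*I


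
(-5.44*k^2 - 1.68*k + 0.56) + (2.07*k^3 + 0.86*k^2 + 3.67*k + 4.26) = 2.07*k^3 - 4.58*k^2 + 1.99*k + 4.82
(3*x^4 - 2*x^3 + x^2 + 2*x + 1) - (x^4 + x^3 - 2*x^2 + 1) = 2*x^4 - 3*x^3 + 3*x^2 + 2*x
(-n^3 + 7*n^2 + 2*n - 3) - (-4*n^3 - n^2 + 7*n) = 3*n^3 + 8*n^2 - 5*n - 3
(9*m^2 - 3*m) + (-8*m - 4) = 9*m^2 - 11*m - 4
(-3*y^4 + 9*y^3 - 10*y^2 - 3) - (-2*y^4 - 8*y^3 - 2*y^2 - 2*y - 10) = -y^4 + 17*y^3 - 8*y^2 + 2*y + 7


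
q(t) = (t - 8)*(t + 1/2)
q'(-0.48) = -8.46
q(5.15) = -16.10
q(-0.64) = 1.21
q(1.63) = -13.57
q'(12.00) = 16.50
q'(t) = 2*t - 15/2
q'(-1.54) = -10.58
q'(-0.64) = -8.78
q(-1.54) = 9.92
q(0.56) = -7.89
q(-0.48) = -0.17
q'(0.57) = -6.36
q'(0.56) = -6.38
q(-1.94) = 14.31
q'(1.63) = -4.24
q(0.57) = -7.95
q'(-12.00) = -31.50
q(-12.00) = 230.00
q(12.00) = 50.00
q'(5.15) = 2.80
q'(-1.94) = -11.38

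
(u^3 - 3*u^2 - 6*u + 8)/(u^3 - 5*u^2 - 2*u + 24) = (u - 1)/(u - 3)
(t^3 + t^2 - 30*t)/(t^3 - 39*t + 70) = t*(t + 6)/(t^2 + 5*t - 14)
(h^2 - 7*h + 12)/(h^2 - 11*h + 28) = (h - 3)/(h - 7)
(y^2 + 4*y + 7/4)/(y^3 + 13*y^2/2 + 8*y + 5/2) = (y + 7/2)/(y^2 + 6*y + 5)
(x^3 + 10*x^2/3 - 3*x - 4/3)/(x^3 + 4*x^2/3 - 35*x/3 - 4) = (x - 1)/(x - 3)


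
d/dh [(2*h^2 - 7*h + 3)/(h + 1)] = 2*(h^2 + 2*h - 5)/(h^2 + 2*h + 1)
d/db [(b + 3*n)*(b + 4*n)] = 2*b + 7*n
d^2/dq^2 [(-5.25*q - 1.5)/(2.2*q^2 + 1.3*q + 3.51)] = (-(4.4*q + 1.3)*(5.25*q + 1.5)*(8.8*q + 2.6) + (69.3*q + 20.25)*(2.2*q^2 + 1.3*q + 3.51))/(2.2*q^2 + 1.3*q + 3.51)^3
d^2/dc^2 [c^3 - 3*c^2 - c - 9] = 6*c - 6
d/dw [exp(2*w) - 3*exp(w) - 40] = (2*exp(w) - 3)*exp(w)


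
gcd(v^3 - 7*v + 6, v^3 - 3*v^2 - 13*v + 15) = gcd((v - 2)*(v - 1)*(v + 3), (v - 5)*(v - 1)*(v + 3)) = v^2 + 2*v - 3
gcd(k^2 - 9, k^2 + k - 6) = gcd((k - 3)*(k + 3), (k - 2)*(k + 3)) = k + 3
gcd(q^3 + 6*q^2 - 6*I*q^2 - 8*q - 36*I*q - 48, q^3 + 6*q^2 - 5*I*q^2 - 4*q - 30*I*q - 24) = q^2 + q*(6 - 4*I) - 24*I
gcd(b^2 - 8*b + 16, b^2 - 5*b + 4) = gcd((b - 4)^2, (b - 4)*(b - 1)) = b - 4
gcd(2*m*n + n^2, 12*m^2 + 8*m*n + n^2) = 2*m + n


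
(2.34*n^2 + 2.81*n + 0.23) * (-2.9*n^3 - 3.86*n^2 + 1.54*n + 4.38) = -6.786*n^5 - 17.1814*n^4 - 7.91*n^3 + 13.6888*n^2 + 12.662*n + 1.0074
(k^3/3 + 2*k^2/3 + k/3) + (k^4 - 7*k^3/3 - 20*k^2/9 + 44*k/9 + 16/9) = k^4 - 2*k^3 - 14*k^2/9 + 47*k/9 + 16/9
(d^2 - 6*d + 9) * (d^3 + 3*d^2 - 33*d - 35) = d^5 - 3*d^4 - 42*d^3 + 190*d^2 - 87*d - 315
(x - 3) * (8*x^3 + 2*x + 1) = 8*x^4 - 24*x^3 + 2*x^2 - 5*x - 3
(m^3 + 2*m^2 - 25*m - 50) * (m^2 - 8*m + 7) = m^5 - 6*m^4 - 34*m^3 + 164*m^2 + 225*m - 350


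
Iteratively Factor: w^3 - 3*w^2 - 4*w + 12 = (w - 2)*(w^2 - w - 6) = (w - 3)*(w - 2)*(w + 2)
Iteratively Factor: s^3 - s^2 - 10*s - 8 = (s - 4)*(s^2 + 3*s + 2) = (s - 4)*(s + 2)*(s + 1)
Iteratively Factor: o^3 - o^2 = (o)*(o^2 - o) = o^2*(o - 1)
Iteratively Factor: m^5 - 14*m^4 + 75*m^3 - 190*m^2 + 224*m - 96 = (m - 4)*(m^4 - 10*m^3 + 35*m^2 - 50*m + 24) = (m - 4)*(m - 2)*(m^3 - 8*m^2 + 19*m - 12) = (m - 4)*(m - 2)*(m - 1)*(m^2 - 7*m + 12) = (m - 4)^2*(m - 2)*(m - 1)*(m - 3)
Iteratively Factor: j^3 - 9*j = (j)*(j^2 - 9) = j*(j + 3)*(j - 3)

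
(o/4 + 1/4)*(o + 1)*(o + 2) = o^3/4 + o^2 + 5*o/4 + 1/2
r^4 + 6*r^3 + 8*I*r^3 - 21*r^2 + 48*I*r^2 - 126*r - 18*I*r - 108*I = (r + 6)*(r + 2*I)*(r + 3*I)^2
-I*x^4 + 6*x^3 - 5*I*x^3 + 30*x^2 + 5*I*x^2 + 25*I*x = x*(x + 5)*(x + 5*I)*(-I*x + 1)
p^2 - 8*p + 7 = (p - 7)*(p - 1)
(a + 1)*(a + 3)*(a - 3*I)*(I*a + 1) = I*a^4 + 4*a^3 + 4*I*a^3 + 16*a^2 + 12*a - 12*I*a - 9*I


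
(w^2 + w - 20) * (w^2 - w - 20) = w^4 - 41*w^2 + 400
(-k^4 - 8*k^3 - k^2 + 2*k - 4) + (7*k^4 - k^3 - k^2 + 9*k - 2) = 6*k^4 - 9*k^3 - 2*k^2 + 11*k - 6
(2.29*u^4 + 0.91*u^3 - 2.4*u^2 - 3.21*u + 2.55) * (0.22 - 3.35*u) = -7.6715*u^5 - 2.5447*u^4 + 8.2402*u^3 + 10.2255*u^2 - 9.2487*u + 0.561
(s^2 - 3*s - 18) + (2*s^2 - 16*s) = 3*s^2 - 19*s - 18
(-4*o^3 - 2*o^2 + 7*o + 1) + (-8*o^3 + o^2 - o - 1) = -12*o^3 - o^2 + 6*o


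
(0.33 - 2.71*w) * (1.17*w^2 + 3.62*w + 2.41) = -3.1707*w^3 - 9.4241*w^2 - 5.3365*w + 0.7953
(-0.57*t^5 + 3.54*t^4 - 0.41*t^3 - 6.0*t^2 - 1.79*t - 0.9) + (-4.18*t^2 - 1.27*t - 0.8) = -0.57*t^5 + 3.54*t^4 - 0.41*t^3 - 10.18*t^2 - 3.06*t - 1.7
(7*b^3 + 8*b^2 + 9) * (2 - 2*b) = -14*b^4 - 2*b^3 + 16*b^2 - 18*b + 18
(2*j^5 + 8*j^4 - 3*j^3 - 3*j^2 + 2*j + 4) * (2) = 4*j^5 + 16*j^4 - 6*j^3 - 6*j^2 + 4*j + 8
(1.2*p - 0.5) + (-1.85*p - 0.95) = -0.65*p - 1.45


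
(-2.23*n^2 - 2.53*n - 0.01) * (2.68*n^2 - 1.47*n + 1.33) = -5.9764*n^4 - 3.5023*n^3 + 0.726399999999999*n^2 - 3.3502*n - 0.0133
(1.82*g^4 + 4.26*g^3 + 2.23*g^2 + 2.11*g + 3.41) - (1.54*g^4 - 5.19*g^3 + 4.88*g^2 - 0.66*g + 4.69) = 0.28*g^4 + 9.45*g^3 - 2.65*g^2 + 2.77*g - 1.28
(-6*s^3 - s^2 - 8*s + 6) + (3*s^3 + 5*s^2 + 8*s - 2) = -3*s^3 + 4*s^2 + 4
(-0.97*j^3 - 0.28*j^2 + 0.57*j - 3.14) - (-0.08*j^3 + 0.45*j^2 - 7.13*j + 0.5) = -0.89*j^3 - 0.73*j^2 + 7.7*j - 3.64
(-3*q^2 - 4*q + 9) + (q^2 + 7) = -2*q^2 - 4*q + 16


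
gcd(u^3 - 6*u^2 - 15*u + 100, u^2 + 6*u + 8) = u + 4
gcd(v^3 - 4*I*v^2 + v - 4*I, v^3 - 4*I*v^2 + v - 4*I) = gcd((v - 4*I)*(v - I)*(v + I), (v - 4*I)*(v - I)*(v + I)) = v^3 - 4*I*v^2 + v - 4*I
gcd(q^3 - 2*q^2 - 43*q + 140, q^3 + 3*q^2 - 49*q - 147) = q + 7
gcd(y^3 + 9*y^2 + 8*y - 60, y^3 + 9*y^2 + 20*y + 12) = y + 6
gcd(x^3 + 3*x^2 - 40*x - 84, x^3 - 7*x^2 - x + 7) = 1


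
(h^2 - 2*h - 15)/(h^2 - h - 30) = (-h^2 + 2*h + 15)/(-h^2 + h + 30)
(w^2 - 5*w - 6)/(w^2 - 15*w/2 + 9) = 2*(w + 1)/(2*w - 3)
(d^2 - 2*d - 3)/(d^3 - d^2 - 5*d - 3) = 1/(d + 1)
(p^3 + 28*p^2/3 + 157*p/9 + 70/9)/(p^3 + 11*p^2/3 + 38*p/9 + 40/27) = 3*(p + 7)/(3*p + 4)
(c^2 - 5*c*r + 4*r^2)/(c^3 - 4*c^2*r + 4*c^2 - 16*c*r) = (c - r)/(c*(c + 4))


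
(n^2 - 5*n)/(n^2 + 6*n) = (n - 5)/(n + 6)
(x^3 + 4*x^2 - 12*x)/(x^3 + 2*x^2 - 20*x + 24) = x/(x - 2)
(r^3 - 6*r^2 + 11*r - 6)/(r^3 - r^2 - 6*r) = (r^2 - 3*r + 2)/(r*(r + 2))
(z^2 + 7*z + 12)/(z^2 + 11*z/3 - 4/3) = 3*(z + 3)/(3*z - 1)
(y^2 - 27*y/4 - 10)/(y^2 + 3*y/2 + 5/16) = 4*(y - 8)/(4*y + 1)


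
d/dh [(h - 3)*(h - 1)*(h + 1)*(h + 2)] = 4*h^3 - 3*h^2 - 14*h + 1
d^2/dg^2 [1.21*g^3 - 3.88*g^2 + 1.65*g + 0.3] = 7.26*g - 7.76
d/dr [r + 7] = 1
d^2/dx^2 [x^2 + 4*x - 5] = 2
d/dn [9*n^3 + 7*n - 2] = 27*n^2 + 7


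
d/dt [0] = 0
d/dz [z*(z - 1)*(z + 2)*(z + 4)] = 4*z^3 + 15*z^2 + 4*z - 8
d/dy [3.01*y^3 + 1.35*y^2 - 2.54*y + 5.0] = 9.03*y^2 + 2.7*y - 2.54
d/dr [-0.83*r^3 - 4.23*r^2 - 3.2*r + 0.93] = -2.49*r^2 - 8.46*r - 3.2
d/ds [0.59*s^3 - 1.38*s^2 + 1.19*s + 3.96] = 1.77*s^2 - 2.76*s + 1.19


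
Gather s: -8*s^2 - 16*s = -8*s^2 - 16*s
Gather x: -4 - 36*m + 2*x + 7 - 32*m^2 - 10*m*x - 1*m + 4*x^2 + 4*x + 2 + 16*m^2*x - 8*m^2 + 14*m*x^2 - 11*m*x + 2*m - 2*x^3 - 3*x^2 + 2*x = -40*m^2 - 35*m - 2*x^3 + x^2*(14*m + 1) + x*(16*m^2 - 21*m + 8) + 5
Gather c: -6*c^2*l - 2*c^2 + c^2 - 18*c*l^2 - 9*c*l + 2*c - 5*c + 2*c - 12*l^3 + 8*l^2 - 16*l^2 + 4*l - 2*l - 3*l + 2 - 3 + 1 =c^2*(-6*l - 1) + c*(-18*l^2 - 9*l - 1) - 12*l^3 - 8*l^2 - l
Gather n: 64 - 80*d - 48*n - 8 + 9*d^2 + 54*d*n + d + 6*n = 9*d^2 - 79*d + n*(54*d - 42) + 56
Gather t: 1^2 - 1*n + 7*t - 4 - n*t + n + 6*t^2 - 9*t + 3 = 6*t^2 + t*(-n - 2)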